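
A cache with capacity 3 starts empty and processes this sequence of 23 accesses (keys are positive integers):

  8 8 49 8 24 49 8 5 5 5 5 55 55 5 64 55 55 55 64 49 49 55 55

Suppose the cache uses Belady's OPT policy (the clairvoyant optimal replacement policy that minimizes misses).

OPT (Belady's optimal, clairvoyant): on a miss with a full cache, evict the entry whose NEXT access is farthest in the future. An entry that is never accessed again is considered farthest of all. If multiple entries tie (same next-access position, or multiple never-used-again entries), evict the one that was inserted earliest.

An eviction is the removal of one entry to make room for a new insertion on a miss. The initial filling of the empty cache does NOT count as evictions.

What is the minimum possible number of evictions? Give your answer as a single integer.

Answer: 3

Derivation:
OPT (Belady) simulation (capacity=3):
  1. access 8: MISS. Cache: [8]
  2. access 8: HIT. Next use of 8: step 4. Cache: [8]
  3. access 49: MISS. Cache: [8 49]
  4. access 8: HIT. Next use of 8: step 7. Cache: [8 49]
  5. access 24: MISS. Cache: [8 49 24]
  6. access 49: HIT. Next use of 49: step 20. Cache: [8 49 24]
  7. access 8: HIT. Next use of 8: never. Cache: [8 49 24]
  8. access 5: MISS, evict 8 (next use: never). Cache: [49 24 5]
  9. access 5: HIT. Next use of 5: step 10. Cache: [49 24 5]
  10. access 5: HIT. Next use of 5: step 11. Cache: [49 24 5]
  11. access 5: HIT. Next use of 5: step 14. Cache: [49 24 5]
  12. access 55: MISS, evict 24 (next use: never). Cache: [49 5 55]
  13. access 55: HIT. Next use of 55: step 16. Cache: [49 5 55]
  14. access 5: HIT. Next use of 5: never. Cache: [49 5 55]
  15. access 64: MISS, evict 5 (next use: never). Cache: [49 55 64]
  16. access 55: HIT. Next use of 55: step 17. Cache: [49 55 64]
  17. access 55: HIT. Next use of 55: step 18. Cache: [49 55 64]
  18. access 55: HIT. Next use of 55: step 22. Cache: [49 55 64]
  19. access 64: HIT. Next use of 64: never. Cache: [49 55 64]
  20. access 49: HIT. Next use of 49: step 21. Cache: [49 55 64]
  21. access 49: HIT. Next use of 49: never. Cache: [49 55 64]
  22. access 55: HIT. Next use of 55: step 23. Cache: [49 55 64]
  23. access 55: HIT. Next use of 55: never. Cache: [49 55 64]
Total: 17 hits, 6 misses, 3 evictions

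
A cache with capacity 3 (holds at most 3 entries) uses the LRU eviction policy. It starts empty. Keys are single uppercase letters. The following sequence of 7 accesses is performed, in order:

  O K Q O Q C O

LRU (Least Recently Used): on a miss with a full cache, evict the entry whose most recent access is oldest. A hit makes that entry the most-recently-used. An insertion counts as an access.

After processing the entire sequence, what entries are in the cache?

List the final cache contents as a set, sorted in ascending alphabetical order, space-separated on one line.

LRU simulation (capacity=3):
  1. access O: MISS. Cache (LRU->MRU): [O]
  2. access K: MISS. Cache (LRU->MRU): [O K]
  3. access Q: MISS. Cache (LRU->MRU): [O K Q]
  4. access O: HIT. Cache (LRU->MRU): [K Q O]
  5. access Q: HIT. Cache (LRU->MRU): [K O Q]
  6. access C: MISS, evict K. Cache (LRU->MRU): [O Q C]
  7. access O: HIT. Cache (LRU->MRU): [Q C O]
Total: 3 hits, 4 misses, 1 evictions

Answer: C O Q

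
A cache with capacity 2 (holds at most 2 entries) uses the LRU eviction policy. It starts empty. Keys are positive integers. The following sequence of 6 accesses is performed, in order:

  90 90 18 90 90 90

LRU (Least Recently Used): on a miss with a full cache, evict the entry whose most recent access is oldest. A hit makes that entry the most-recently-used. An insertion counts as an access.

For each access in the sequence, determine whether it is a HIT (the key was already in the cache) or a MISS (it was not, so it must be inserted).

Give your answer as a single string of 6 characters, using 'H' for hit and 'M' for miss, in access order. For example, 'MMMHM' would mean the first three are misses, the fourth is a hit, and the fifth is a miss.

Answer: MHMHHH

Derivation:
LRU simulation (capacity=2):
  1. access 90: MISS. Cache (LRU->MRU): [90]
  2. access 90: HIT. Cache (LRU->MRU): [90]
  3. access 18: MISS. Cache (LRU->MRU): [90 18]
  4. access 90: HIT. Cache (LRU->MRU): [18 90]
  5. access 90: HIT. Cache (LRU->MRU): [18 90]
  6. access 90: HIT. Cache (LRU->MRU): [18 90]
Total: 4 hits, 2 misses, 0 evictions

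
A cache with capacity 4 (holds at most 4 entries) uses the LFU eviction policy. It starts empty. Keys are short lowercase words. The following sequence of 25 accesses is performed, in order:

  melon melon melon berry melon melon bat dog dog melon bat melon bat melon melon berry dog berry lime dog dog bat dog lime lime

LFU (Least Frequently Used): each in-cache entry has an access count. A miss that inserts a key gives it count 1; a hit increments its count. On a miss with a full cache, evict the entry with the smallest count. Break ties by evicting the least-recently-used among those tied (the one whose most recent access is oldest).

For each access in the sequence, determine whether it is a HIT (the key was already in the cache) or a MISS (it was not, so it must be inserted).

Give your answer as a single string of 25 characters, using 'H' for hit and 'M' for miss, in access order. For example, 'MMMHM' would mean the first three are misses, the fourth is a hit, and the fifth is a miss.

LFU simulation (capacity=4):
  1. access melon: MISS. Cache: [melon(c=1)]
  2. access melon: HIT, count now 2. Cache: [melon(c=2)]
  3. access melon: HIT, count now 3. Cache: [melon(c=3)]
  4. access berry: MISS. Cache: [berry(c=1) melon(c=3)]
  5. access melon: HIT, count now 4. Cache: [berry(c=1) melon(c=4)]
  6. access melon: HIT, count now 5. Cache: [berry(c=1) melon(c=5)]
  7. access bat: MISS. Cache: [berry(c=1) bat(c=1) melon(c=5)]
  8. access dog: MISS. Cache: [berry(c=1) bat(c=1) dog(c=1) melon(c=5)]
  9. access dog: HIT, count now 2. Cache: [berry(c=1) bat(c=1) dog(c=2) melon(c=5)]
  10. access melon: HIT, count now 6. Cache: [berry(c=1) bat(c=1) dog(c=2) melon(c=6)]
  11. access bat: HIT, count now 2. Cache: [berry(c=1) dog(c=2) bat(c=2) melon(c=6)]
  12. access melon: HIT, count now 7. Cache: [berry(c=1) dog(c=2) bat(c=2) melon(c=7)]
  13. access bat: HIT, count now 3. Cache: [berry(c=1) dog(c=2) bat(c=3) melon(c=7)]
  14. access melon: HIT, count now 8. Cache: [berry(c=1) dog(c=2) bat(c=3) melon(c=8)]
  15. access melon: HIT, count now 9. Cache: [berry(c=1) dog(c=2) bat(c=3) melon(c=9)]
  16. access berry: HIT, count now 2. Cache: [dog(c=2) berry(c=2) bat(c=3) melon(c=9)]
  17. access dog: HIT, count now 3. Cache: [berry(c=2) bat(c=3) dog(c=3) melon(c=9)]
  18. access berry: HIT, count now 3. Cache: [bat(c=3) dog(c=3) berry(c=3) melon(c=9)]
  19. access lime: MISS, evict bat(c=3). Cache: [lime(c=1) dog(c=3) berry(c=3) melon(c=9)]
  20. access dog: HIT, count now 4. Cache: [lime(c=1) berry(c=3) dog(c=4) melon(c=9)]
  21. access dog: HIT, count now 5. Cache: [lime(c=1) berry(c=3) dog(c=5) melon(c=9)]
  22. access bat: MISS, evict lime(c=1). Cache: [bat(c=1) berry(c=3) dog(c=5) melon(c=9)]
  23. access dog: HIT, count now 6. Cache: [bat(c=1) berry(c=3) dog(c=6) melon(c=9)]
  24. access lime: MISS, evict bat(c=1). Cache: [lime(c=1) berry(c=3) dog(c=6) melon(c=9)]
  25. access lime: HIT, count now 2. Cache: [lime(c=2) berry(c=3) dog(c=6) melon(c=9)]
Total: 18 hits, 7 misses, 3 evictions

Answer: MHHMHHMMHHHHHHHHHHMHHMHMH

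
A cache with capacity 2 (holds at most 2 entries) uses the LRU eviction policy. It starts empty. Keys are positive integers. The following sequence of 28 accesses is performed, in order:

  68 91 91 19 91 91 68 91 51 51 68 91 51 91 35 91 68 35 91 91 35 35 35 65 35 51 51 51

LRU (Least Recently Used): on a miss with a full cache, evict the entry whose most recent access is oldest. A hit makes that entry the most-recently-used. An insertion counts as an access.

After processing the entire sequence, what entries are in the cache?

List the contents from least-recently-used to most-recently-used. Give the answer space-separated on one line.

LRU simulation (capacity=2):
  1. access 68: MISS. Cache (LRU->MRU): [68]
  2. access 91: MISS. Cache (LRU->MRU): [68 91]
  3. access 91: HIT. Cache (LRU->MRU): [68 91]
  4. access 19: MISS, evict 68. Cache (LRU->MRU): [91 19]
  5. access 91: HIT. Cache (LRU->MRU): [19 91]
  6. access 91: HIT. Cache (LRU->MRU): [19 91]
  7. access 68: MISS, evict 19. Cache (LRU->MRU): [91 68]
  8. access 91: HIT. Cache (LRU->MRU): [68 91]
  9. access 51: MISS, evict 68. Cache (LRU->MRU): [91 51]
  10. access 51: HIT. Cache (LRU->MRU): [91 51]
  11. access 68: MISS, evict 91. Cache (LRU->MRU): [51 68]
  12. access 91: MISS, evict 51. Cache (LRU->MRU): [68 91]
  13. access 51: MISS, evict 68. Cache (LRU->MRU): [91 51]
  14. access 91: HIT. Cache (LRU->MRU): [51 91]
  15. access 35: MISS, evict 51. Cache (LRU->MRU): [91 35]
  16. access 91: HIT. Cache (LRU->MRU): [35 91]
  17. access 68: MISS, evict 35. Cache (LRU->MRU): [91 68]
  18. access 35: MISS, evict 91. Cache (LRU->MRU): [68 35]
  19. access 91: MISS, evict 68. Cache (LRU->MRU): [35 91]
  20. access 91: HIT. Cache (LRU->MRU): [35 91]
  21. access 35: HIT. Cache (LRU->MRU): [91 35]
  22. access 35: HIT. Cache (LRU->MRU): [91 35]
  23. access 35: HIT. Cache (LRU->MRU): [91 35]
  24. access 65: MISS, evict 91. Cache (LRU->MRU): [35 65]
  25. access 35: HIT. Cache (LRU->MRU): [65 35]
  26. access 51: MISS, evict 65. Cache (LRU->MRU): [35 51]
  27. access 51: HIT. Cache (LRU->MRU): [35 51]
  28. access 51: HIT. Cache (LRU->MRU): [35 51]
Total: 14 hits, 14 misses, 12 evictions

Answer: 35 51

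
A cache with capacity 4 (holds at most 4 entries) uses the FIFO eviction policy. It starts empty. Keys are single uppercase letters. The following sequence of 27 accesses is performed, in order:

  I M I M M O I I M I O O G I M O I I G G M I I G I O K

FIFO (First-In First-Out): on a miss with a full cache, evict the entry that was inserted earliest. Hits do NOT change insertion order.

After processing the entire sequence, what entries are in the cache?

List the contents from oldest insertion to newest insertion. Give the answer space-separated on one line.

Answer: M O G K

Derivation:
FIFO simulation (capacity=4):
  1. access I: MISS. Cache (old->new): [I]
  2. access M: MISS. Cache (old->new): [I M]
  3. access I: HIT. Cache (old->new): [I M]
  4. access M: HIT. Cache (old->new): [I M]
  5. access M: HIT. Cache (old->new): [I M]
  6. access O: MISS. Cache (old->new): [I M O]
  7. access I: HIT. Cache (old->new): [I M O]
  8. access I: HIT. Cache (old->new): [I M O]
  9. access M: HIT. Cache (old->new): [I M O]
  10. access I: HIT. Cache (old->new): [I M O]
  11. access O: HIT. Cache (old->new): [I M O]
  12. access O: HIT. Cache (old->new): [I M O]
  13. access G: MISS. Cache (old->new): [I M O G]
  14. access I: HIT. Cache (old->new): [I M O G]
  15. access M: HIT. Cache (old->new): [I M O G]
  16. access O: HIT. Cache (old->new): [I M O G]
  17. access I: HIT. Cache (old->new): [I M O G]
  18. access I: HIT. Cache (old->new): [I M O G]
  19. access G: HIT. Cache (old->new): [I M O G]
  20. access G: HIT. Cache (old->new): [I M O G]
  21. access M: HIT. Cache (old->new): [I M O G]
  22. access I: HIT. Cache (old->new): [I M O G]
  23. access I: HIT. Cache (old->new): [I M O G]
  24. access G: HIT. Cache (old->new): [I M O G]
  25. access I: HIT. Cache (old->new): [I M O G]
  26. access O: HIT. Cache (old->new): [I M O G]
  27. access K: MISS, evict I. Cache (old->new): [M O G K]
Total: 22 hits, 5 misses, 1 evictions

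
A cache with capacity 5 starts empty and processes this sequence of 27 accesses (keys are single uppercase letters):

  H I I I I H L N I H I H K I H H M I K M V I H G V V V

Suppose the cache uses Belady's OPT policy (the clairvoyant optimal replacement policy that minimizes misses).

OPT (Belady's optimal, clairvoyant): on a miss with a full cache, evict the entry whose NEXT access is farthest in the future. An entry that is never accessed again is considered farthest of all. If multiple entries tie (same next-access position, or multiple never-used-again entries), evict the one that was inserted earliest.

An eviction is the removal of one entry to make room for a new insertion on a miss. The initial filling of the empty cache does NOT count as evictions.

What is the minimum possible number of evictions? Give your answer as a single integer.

Answer: 3

Derivation:
OPT (Belady) simulation (capacity=5):
  1. access H: MISS. Cache: [H]
  2. access I: MISS. Cache: [H I]
  3. access I: HIT. Next use of I: step 4. Cache: [H I]
  4. access I: HIT. Next use of I: step 5. Cache: [H I]
  5. access I: HIT. Next use of I: step 9. Cache: [H I]
  6. access H: HIT. Next use of H: step 10. Cache: [H I]
  7. access L: MISS. Cache: [H I L]
  8. access N: MISS. Cache: [H I L N]
  9. access I: HIT. Next use of I: step 11. Cache: [H I L N]
  10. access H: HIT. Next use of H: step 12. Cache: [H I L N]
  11. access I: HIT. Next use of I: step 14. Cache: [H I L N]
  12. access H: HIT. Next use of H: step 15. Cache: [H I L N]
  13. access K: MISS. Cache: [H I L N K]
  14. access I: HIT. Next use of I: step 18. Cache: [H I L N K]
  15. access H: HIT. Next use of H: step 16. Cache: [H I L N K]
  16. access H: HIT. Next use of H: step 23. Cache: [H I L N K]
  17. access M: MISS, evict L (next use: never). Cache: [H I N K M]
  18. access I: HIT. Next use of I: step 22. Cache: [H I N K M]
  19. access K: HIT. Next use of K: never. Cache: [H I N K M]
  20. access M: HIT. Next use of M: never. Cache: [H I N K M]
  21. access V: MISS, evict N (next use: never). Cache: [H I K M V]
  22. access I: HIT. Next use of I: never. Cache: [H I K M V]
  23. access H: HIT. Next use of H: never. Cache: [H I K M V]
  24. access G: MISS, evict H (next use: never). Cache: [I K M V G]
  25. access V: HIT. Next use of V: step 26. Cache: [I K M V G]
  26. access V: HIT. Next use of V: step 27. Cache: [I K M V G]
  27. access V: HIT. Next use of V: never. Cache: [I K M V G]
Total: 19 hits, 8 misses, 3 evictions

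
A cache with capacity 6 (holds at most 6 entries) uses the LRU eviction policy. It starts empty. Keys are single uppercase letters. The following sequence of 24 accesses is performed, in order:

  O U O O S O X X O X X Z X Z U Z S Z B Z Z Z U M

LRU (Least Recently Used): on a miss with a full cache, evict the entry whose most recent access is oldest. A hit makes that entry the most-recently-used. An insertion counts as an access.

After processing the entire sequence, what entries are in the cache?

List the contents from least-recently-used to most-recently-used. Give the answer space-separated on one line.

LRU simulation (capacity=6):
  1. access O: MISS. Cache (LRU->MRU): [O]
  2. access U: MISS. Cache (LRU->MRU): [O U]
  3. access O: HIT. Cache (LRU->MRU): [U O]
  4. access O: HIT. Cache (LRU->MRU): [U O]
  5. access S: MISS. Cache (LRU->MRU): [U O S]
  6. access O: HIT. Cache (LRU->MRU): [U S O]
  7. access X: MISS. Cache (LRU->MRU): [U S O X]
  8. access X: HIT. Cache (LRU->MRU): [U S O X]
  9. access O: HIT. Cache (LRU->MRU): [U S X O]
  10. access X: HIT. Cache (LRU->MRU): [U S O X]
  11. access X: HIT. Cache (LRU->MRU): [U S O X]
  12. access Z: MISS. Cache (LRU->MRU): [U S O X Z]
  13. access X: HIT. Cache (LRU->MRU): [U S O Z X]
  14. access Z: HIT. Cache (LRU->MRU): [U S O X Z]
  15. access U: HIT. Cache (LRU->MRU): [S O X Z U]
  16. access Z: HIT. Cache (LRU->MRU): [S O X U Z]
  17. access S: HIT. Cache (LRU->MRU): [O X U Z S]
  18. access Z: HIT. Cache (LRU->MRU): [O X U S Z]
  19. access B: MISS. Cache (LRU->MRU): [O X U S Z B]
  20. access Z: HIT. Cache (LRU->MRU): [O X U S B Z]
  21. access Z: HIT. Cache (LRU->MRU): [O X U S B Z]
  22. access Z: HIT. Cache (LRU->MRU): [O X U S B Z]
  23. access U: HIT. Cache (LRU->MRU): [O X S B Z U]
  24. access M: MISS, evict O. Cache (LRU->MRU): [X S B Z U M]
Total: 17 hits, 7 misses, 1 evictions

Answer: X S B Z U M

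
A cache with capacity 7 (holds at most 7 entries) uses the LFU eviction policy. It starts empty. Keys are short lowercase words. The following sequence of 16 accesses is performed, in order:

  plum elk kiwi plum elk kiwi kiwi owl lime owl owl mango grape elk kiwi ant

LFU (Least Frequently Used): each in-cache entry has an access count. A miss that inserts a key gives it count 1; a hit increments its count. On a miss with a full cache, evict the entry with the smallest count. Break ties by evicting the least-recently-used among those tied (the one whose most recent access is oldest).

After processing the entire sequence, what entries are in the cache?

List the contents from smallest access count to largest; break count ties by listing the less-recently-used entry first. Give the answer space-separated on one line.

Answer: mango grape ant plum owl elk kiwi

Derivation:
LFU simulation (capacity=7):
  1. access plum: MISS. Cache: [plum(c=1)]
  2. access elk: MISS. Cache: [plum(c=1) elk(c=1)]
  3. access kiwi: MISS. Cache: [plum(c=1) elk(c=1) kiwi(c=1)]
  4. access plum: HIT, count now 2. Cache: [elk(c=1) kiwi(c=1) plum(c=2)]
  5. access elk: HIT, count now 2. Cache: [kiwi(c=1) plum(c=2) elk(c=2)]
  6. access kiwi: HIT, count now 2. Cache: [plum(c=2) elk(c=2) kiwi(c=2)]
  7. access kiwi: HIT, count now 3. Cache: [plum(c=2) elk(c=2) kiwi(c=3)]
  8. access owl: MISS. Cache: [owl(c=1) plum(c=2) elk(c=2) kiwi(c=3)]
  9. access lime: MISS. Cache: [owl(c=1) lime(c=1) plum(c=2) elk(c=2) kiwi(c=3)]
  10. access owl: HIT, count now 2. Cache: [lime(c=1) plum(c=2) elk(c=2) owl(c=2) kiwi(c=3)]
  11. access owl: HIT, count now 3. Cache: [lime(c=1) plum(c=2) elk(c=2) kiwi(c=3) owl(c=3)]
  12. access mango: MISS. Cache: [lime(c=1) mango(c=1) plum(c=2) elk(c=2) kiwi(c=3) owl(c=3)]
  13. access grape: MISS. Cache: [lime(c=1) mango(c=1) grape(c=1) plum(c=2) elk(c=2) kiwi(c=3) owl(c=3)]
  14. access elk: HIT, count now 3. Cache: [lime(c=1) mango(c=1) grape(c=1) plum(c=2) kiwi(c=3) owl(c=3) elk(c=3)]
  15. access kiwi: HIT, count now 4. Cache: [lime(c=1) mango(c=1) grape(c=1) plum(c=2) owl(c=3) elk(c=3) kiwi(c=4)]
  16. access ant: MISS, evict lime(c=1). Cache: [mango(c=1) grape(c=1) ant(c=1) plum(c=2) owl(c=3) elk(c=3) kiwi(c=4)]
Total: 8 hits, 8 misses, 1 evictions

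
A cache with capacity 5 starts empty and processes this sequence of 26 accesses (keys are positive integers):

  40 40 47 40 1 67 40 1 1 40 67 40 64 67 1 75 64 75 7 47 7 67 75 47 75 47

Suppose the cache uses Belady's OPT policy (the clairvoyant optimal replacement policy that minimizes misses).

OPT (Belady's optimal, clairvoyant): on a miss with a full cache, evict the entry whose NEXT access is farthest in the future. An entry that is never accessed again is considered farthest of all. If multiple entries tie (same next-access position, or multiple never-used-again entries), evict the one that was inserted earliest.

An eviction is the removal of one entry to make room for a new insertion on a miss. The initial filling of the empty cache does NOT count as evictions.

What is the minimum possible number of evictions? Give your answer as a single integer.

OPT (Belady) simulation (capacity=5):
  1. access 40: MISS. Cache: [40]
  2. access 40: HIT. Next use of 40: step 4. Cache: [40]
  3. access 47: MISS. Cache: [40 47]
  4. access 40: HIT. Next use of 40: step 7. Cache: [40 47]
  5. access 1: MISS. Cache: [40 47 1]
  6. access 67: MISS. Cache: [40 47 1 67]
  7. access 40: HIT. Next use of 40: step 10. Cache: [40 47 1 67]
  8. access 1: HIT. Next use of 1: step 9. Cache: [40 47 1 67]
  9. access 1: HIT. Next use of 1: step 15. Cache: [40 47 1 67]
  10. access 40: HIT. Next use of 40: step 12. Cache: [40 47 1 67]
  11. access 67: HIT. Next use of 67: step 14. Cache: [40 47 1 67]
  12. access 40: HIT. Next use of 40: never. Cache: [40 47 1 67]
  13. access 64: MISS. Cache: [40 47 1 67 64]
  14. access 67: HIT. Next use of 67: step 22. Cache: [40 47 1 67 64]
  15. access 1: HIT. Next use of 1: never. Cache: [40 47 1 67 64]
  16. access 75: MISS, evict 40 (next use: never). Cache: [47 1 67 64 75]
  17. access 64: HIT. Next use of 64: never. Cache: [47 1 67 64 75]
  18. access 75: HIT. Next use of 75: step 23. Cache: [47 1 67 64 75]
  19. access 7: MISS, evict 1 (next use: never). Cache: [47 67 64 75 7]
  20. access 47: HIT. Next use of 47: step 24. Cache: [47 67 64 75 7]
  21. access 7: HIT. Next use of 7: never. Cache: [47 67 64 75 7]
  22. access 67: HIT. Next use of 67: never. Cache: [47 67 64 75 7]
  23. access 75: HIT. Next use of 75: step 25. Cache: [47 67 64 75 7]
  24. access 47: HIT. Next use of 47: step 26. Cache: [47 67 64 75 7]
  25. access 75: HIT. Next use of 75: never. Cache: [47 67 64 75 7]
  26. access 47: HIT. Next use of 47: never. Cache: [47 67 64 75 7]
Total: 19 hits, 7 misses, 2 evictions

Answer: 2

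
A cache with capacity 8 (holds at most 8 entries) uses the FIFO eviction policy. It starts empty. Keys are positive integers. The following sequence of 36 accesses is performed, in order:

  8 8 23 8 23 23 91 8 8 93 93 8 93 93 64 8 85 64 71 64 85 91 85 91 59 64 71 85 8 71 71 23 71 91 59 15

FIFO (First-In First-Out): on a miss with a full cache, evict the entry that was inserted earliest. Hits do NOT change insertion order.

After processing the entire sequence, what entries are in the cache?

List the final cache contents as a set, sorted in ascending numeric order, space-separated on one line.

FIFO simulation (capacity=8):
  1. access 8: MISS. Cache (old->new): [8]
  2. access 8: HIT. Cache (old->new): [8]
  3. access 23: MISS. Cache (old->new): [8 23]
  4. access 8: HIT. Cache (old->new): [8 23]
  5. access 23: HIT. Cache (old->new): [8 23]
  6. access 23: HIT. Cache (old->new): [8 23]
  7. access 91: MISS. Cache (old->new): [8 23 91]
  8. access 8: HIT. Cache (old->new): [8 23 91]
  9. access 8: HIT. Cache (old->new): [8 23 91]
  10. access 93: MISS. Cache (old->new): [8 23 91 93]
  11. access 93: HIT. Cache (old->new): [8 23 91 93]
  12. access 8: HIT. Cache (old->new): [8 23 91 93]
  13. access 93: HIT. Cache (old->new): [8 23 91 93]
  14. access 93: HIT. Cache (old->new): [8 23 91 93]
  15. access 64: MISS. Cache (old->new): [8 23 91 93 64]
  16. access 8: HIT. Cache (old->new): [8 23 91 93 64]
  17. access 85: MISS. Cache (old->new): [8 23 91 93 64 85]
  18. access 64: HIT. Cache (old->new): [8 23 91 93 64 85]
  19. access 71: MISS. Cache (old->new): [8 23 91 93 64 85 71]
  20. access 64: HIT. Cache (old->new): [8 23 91 93 64 85 71]
  21. access 85: HIT. Cache (old->new): [8 23 91 93 64 85 71]
  22. access 91: HIT. Cache (old->new): [8 23 91 93 64 85 71]
  23. access 85: HIT. Cache (old->new): [8 23 91 93 64 85 71]
  24. access 91: HIT. Cache (old->new): [8 23 91 93 64 85 71]
  25. access 59: MISS. Cache (old->new): [8 23 91 93 64 85 71 59]
  26. access 64: HIT. Cache (old->new): [8 23 91 93 64 85 71 59]
  27. access 71: HIT. Cache (old->new): [8 23 91 93 64 85 71 59]
  28. access 85: HIT. Cache (old->new): [8 23 91 93 64 85 71 59]
  29. access 8: HIT. Cache (old->new): [8 23 91 93 64 85 71 59]
  30. access 71: HIT. Cache (old->new): [8 23 91 93 64 85 71 59]
  31. access 71: HIT. Cache (old->new): [8 23 91 93 64 85 71 59]
  32. access 23: HIT. Cache (old->new): [8 23 91 93 64 85 71 59]
  33. access 71: HIT. Cache (old->new): [8 23 91 93 64 85 71 59]
  34. access 91: HIT. Cache (old->new): [8 23 91 93 64 85 71 59]
  35. access 59: HIT. Cache (old->new): [8 23 91 93 64 85 71 59]
  36. access 15: MISS, evict 8. Cache (old->new): [23 91 93 64 85 71 59 15]
Total: 27 hits, 9 misses, 1 evictions

Answer: 15 23 59 64 71 85 91 93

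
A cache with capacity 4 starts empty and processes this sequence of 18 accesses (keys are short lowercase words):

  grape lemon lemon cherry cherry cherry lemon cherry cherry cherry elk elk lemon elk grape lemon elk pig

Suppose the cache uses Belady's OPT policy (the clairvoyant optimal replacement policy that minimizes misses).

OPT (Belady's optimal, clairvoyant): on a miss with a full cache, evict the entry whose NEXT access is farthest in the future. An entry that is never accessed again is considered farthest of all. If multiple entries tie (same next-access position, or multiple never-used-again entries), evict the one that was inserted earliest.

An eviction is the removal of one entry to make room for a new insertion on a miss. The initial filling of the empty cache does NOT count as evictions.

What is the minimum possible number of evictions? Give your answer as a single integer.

Answer: 1

Derivation:
OPT (Belady) simulation (capacity=4):
  1. access grape: MISS. Cache: [grape]
  2. access lemon: MISS. Cache: [grape lemon]
  3. access lemon: HIT. Next use of lemon: step 7. Cache: [grape lemon]
  4. access cherry: MISS. Cache: [grape lemon cherry]
  5. access cherry: HIT. Next use of cherry: step 6. Cache: [grape lemon cherry]
  6. access cherry: HIT. Next use of cherry: step 8. Cache: [grape lemon cherry]
  7. access lemon: HIT. Next use of lemon: step 13. Cache: [grape lemon cherry]
  8. access cherry: HIT. Next use of cherry: step 9. Cache: [grape lemon cherry]
  9. access cherry: HIT. Next use of cherry: step 10. Cache: [grape lemon cherry]
  10. access cherry: HIT. Next use of cherry: never. Cache: [grape lemon cherry]
  11. access elk: MISS. Cache: [grape lemon cherry elk]
  12. access elk: HIT. Next use of elk: step 14. Cache: [grape lemon cherry elk]
  13. access lemon: HIT. Next use of lemon: step 16. Cache: [grape lemon cherry elk]
  14. access elk: HIT. Next use of elk: step 17. Cache: [grape lemon cherry elk]
  15. access grape: HIT. Next use of grape: never. Cache: [grape lemon cherry elk]
  16. access lemon: HIT. Next use of lemon: never. Cache: [grape lemon cherry elk]
  17. access elk: HIT. Next use of elk: never. Cache: [grape lemon cherry elk]
  18. access pig: MISS, evict grape (next use: never). Cache: [lemon cherry elk pig]
Total: 13 hits, 5 misses, 1 evictions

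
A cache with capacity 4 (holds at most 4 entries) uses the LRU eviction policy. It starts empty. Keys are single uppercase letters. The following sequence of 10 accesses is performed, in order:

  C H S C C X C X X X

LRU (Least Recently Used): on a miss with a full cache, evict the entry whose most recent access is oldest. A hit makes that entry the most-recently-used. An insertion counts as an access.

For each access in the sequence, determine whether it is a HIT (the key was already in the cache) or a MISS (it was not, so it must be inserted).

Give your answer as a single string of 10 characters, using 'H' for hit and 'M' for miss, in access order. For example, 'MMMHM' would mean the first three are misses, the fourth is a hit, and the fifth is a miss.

Answer: MMMHHMHHHH

Derivation:
LRU simulation (capacity=4):
  1. access C: MISS. Cache (LRU->MRU): [C]
  2. access H: MISS. Cache (LRU->MRU): [C H]
  3. access S: MISS. Cache (LRU->MRU): [C H S]
  4. access C: HIT. Cache (LRU->MRU): [H S C]
  5. access C: HIT. Cache (LRU->MRU): [H S C]
  6. access X: MISS. Cache (LRU->MRU): [H S C X]
  7. access C: HIT. Cache (LRU->MRU): [H S X C]
  8. access X: HIT. Cache (LRU->MRU): [H S C X]
  9. access X: HIT. Cache (LRU->MRU): [H S C X]
  10. access X: HIT. Cache (LRU->MRU): [H S C X]
Total: 6 hits, 4 misses, 0 evictions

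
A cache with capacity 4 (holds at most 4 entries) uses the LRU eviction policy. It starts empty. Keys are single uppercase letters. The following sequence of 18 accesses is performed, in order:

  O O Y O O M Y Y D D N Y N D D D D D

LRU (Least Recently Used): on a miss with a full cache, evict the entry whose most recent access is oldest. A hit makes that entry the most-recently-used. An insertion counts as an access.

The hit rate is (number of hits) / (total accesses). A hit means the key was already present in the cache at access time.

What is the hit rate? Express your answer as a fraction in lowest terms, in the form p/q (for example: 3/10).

Answer: 13/18

Derivation:
LRU simulation (capacity=4):
  1. access O: MISS. Cache (LRU->MRU): [O]
  2. access O: HIT. Cache (LRU->MRU): [O]
  3. access Y: MISS. Cache (LRU->MRU): [O Y]
  4. access O: HIT. Cache (LRU->MRU): [Y O]
  5. access O: HIT. Cache (LRU->MRU): [Y O]
  6. access M: MISS. Cache (LRU->MRU): [Y O M]
  7. access Y: HIT. Cache (LRU->MRU): [O M Y]
  8. access Y: HIT. Cache (LRU->MRU): [O M Y]
  9. access D: MISS. Cache (LRU->MRU): [O M Y D]
  10. access D: HIT. Cache (LRU->MRU): [O M Y D]
  11. access N: MISS, evict O. Cache (LRU->MRU): [M Y D N]
  12. access Y: HIT. Cache (LRU->MRU): [M D N Y]
  13. access N: HIT. Cache (LRU->MRU): [M D Y N]
  14. access D: HIT. Cache (LRU->MRU): [M Y N D]
  15. access D: HIT. Cache (LRU->MRU): [M Y N D]
  16. access D: HIT. Cache (LRU->MRU): [M Y N D]
  17. access D: HIT. Cache (LRU->MRU): [M Y N D]
  18. access D: HIT. Cache (LRU->MRU): [M Y N D]
Total: 13 hits, 5 misses, 1 evictions

Hit rate = 13/18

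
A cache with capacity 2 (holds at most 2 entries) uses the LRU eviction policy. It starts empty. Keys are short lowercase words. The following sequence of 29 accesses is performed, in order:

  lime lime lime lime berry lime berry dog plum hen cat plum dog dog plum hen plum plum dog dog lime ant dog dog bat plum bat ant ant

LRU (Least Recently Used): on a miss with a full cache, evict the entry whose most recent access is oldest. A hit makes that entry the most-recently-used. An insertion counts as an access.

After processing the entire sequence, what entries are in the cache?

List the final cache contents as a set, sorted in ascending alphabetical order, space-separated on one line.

Answer: ant bat

Derivation:
LRU simulation (capacity=2):
  1. access lime: MISS. Cache (LRU->MRU): [lime]
  2. access lime: HIT. Cache (LRU->MRU): [lime]
  3. access lime: HIT. Cache (LRU->MRU): [lime]
  4. access lime: HIT. Cache (LRU->MRU): [lime]
  5. access berry: MISS. Cache (LRU->MRU): [lime berry]
  6. access lime: HIT. Cache (LRU->MRU): [berry lime]
  7. access berry: HIT. Cache (LRU->MRU): [lime berry]
  8. access dog: MISS, evict lime. Cache (LRU->MRU): [berry dog]
  9. access plum: MISS, evict berry. Cache (LRU->MRU): [dog plum]
  10. access hen: MISS, evict dog. Cache (LRU->MRU): [plum hen]
  11. access cat: MISS, evict plum. Cache (LRU->MRU): [hen cat]
  12. access plum: MISS, evict hen. Cache (LRU->MRU): [cat plum]
  13. access dog: MISS, evict cat. Cache (LRU->MRU): [plum dog]
  14. access dog: HIT. Cache (LRU->MRU): [plum dog]
  15. access plum: HIT. Cache (LRU->MRU): [dog plum]
  16. access hen: MISS, evict dog. Cache (LRU->MRU): [plum hen]
  17. access plum: HIT. Cache (LRU->MRU): [hen plum]
  18. access plum: HIT. Cache (LRU->MRU): [hen plum]
  19. access dog: MISS, evict hen. Cache (LRU->MRU): [plum dog]
  20. access dog: HIT. Cache (LRU->MRU): [plum dog]
  21. access lime: MISS, evict plum. Cache (LRU->MRU): [dog lime]
  22. access ant: MISS, evict dog. Cache (LRU->MRU): [lime ant]
  23. access dog: MISS, evict lime. Cache (LRU->MRU): [ant dog]
  24. access dog: HIT. Cache (LRU->MRU): [ant dog]
  25. access bat: MISS, evict ant. Cache (LRU->MRU): [dog bat]
  26. access plum: MISS, evict dog. Cache (LRU->MRU): [bat plum]
  27. access bat: HIT. Cache (LRU->MRU): [plum bat]
  28. access ant: MISS, evict plum. Cache (LRU->MRU): [bat ant]
  29. access ant: HIT. Cache (LRU->MRU): [bat ant]
Total: 13 hits, 16 misses, 14 evictions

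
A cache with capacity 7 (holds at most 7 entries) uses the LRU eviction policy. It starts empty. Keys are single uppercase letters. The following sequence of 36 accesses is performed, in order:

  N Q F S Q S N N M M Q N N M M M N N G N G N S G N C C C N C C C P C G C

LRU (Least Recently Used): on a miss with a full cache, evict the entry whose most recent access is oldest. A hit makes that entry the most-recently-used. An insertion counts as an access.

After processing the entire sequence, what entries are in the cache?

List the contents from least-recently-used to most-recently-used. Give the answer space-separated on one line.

LRU simulation (capacity=7):
  1. access N: MISS. Cache (LRU->MRU): [N]
  2. access Q: MISS. Cache (LRU->MRU): [N Q]
  3. access F: MISS. Cache (LRU->MRU): [N Q F]
  4. access S: MISS. Cache (LRU->MRU): [N Q F S]
  5. access Q: HIT. Cache (LRU->MRU): [N F S Q]
  6. access S: HIT. Cache (LRU->MRU): [N F Q S]
  7. access N: HIT. Cache (LRU->MRU): [F Q S N]
  8. access N: HIT. Cache (LRU->MRU): [F Q S N]
  9. access M: MISS. Cache (LRU->MRU): [F Q S N M]
  10. access M: HIT. Cache (LRU->MRU): [F Q S N M]
  11. access Q: HIT. Cache (LRU->MRU): [F S N M Q]
  12. access N: HIT. Cache (LRU->MRU): [F S M Q N]
  13. access N: HIT. Cache (LRU->MRU): [F S M Q N]
  14. access M: HIT. Cache (LRU->MRU): [F S Q N M]
  15. access M: HIT. Cache (LRU->MRU): [F S Q N M]
  16. access M: HIT. Cache (LRU->MRU): [F S Q N M]
  17. access N: HIT. Cache (LRU->MRU): [F S Q M N]
  18. access N: HIT. Cache (LRU->MRU): [F S Q M N]
  19. access G: MISS. Cache (LRU->MRU): [F S Q M N G]
  20. access N: HIT. Cache (LRU->MRU): [F S Q M G N]
  21. access G: HIT. Cache (LRU->MRU): [F S Q M N G]
  22. access N: HIT. Cache (LRU->MRU): [F S Q M G N]
  23. access S: HIT. Cache (LRU->MRU): [F Q M G N S]
  24. access G: HIT. Cache (LRU->MRU): [F Q M N S G]
  25. access N: HIT. Cache (LRU->MRU): [F Q M S G N]
  26. access C: MISS. Cache (LRU->MRU): [F Q M S G N C]
  27. access C: HIT. Cache (LRU->MRU): [F Q M S G N C]
  28. access C: HIT. Cache (LRU->MRU): [F Q M S G N C]
  29. access N: HIT. Cache (LRU->MRU): [F Q M S G C N]
  30. access C: HIT. Cache (LRU->MRU): [F Q M S G N C]
  31. access C: HIT. Cache (LRU->MRU): [F Q M S G N C]
  32. access C: HIT. Cache (LRU->MRU): [F Q M S G N C]
  33. access P: MISS, evict F. Cache (LRU->MRU): [Q M S G N C P]
  34. access C: HIT. Cache (LRU->MRU): [Q M S G N P C]
  35. access G: HIT. Cache (LRU->MRU): [Q M S N P C G]
  36. access C: HIT. Cache (LRU->MRU): [Q M S N P G C]
Total: 28 hits, 8 misses, 1 evictions

Answer: Q M S N P G C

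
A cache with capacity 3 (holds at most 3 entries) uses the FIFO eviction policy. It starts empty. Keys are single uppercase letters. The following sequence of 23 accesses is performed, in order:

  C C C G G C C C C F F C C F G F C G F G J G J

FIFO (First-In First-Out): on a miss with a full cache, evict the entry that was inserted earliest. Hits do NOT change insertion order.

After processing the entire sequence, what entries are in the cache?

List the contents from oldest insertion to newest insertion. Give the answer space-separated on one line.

Answer: G F J

Derivation:
FIFO simulation (capacity=3):
  1. access C: MISS. Cache (old->new): [C]
  2. access C: HIT. Cache (old->new): [C]
  3. access C: HIT. Cache (old->new): [C]
  4. access G: MISS. Cache (old->new): [C G]
  5. access G: HIT. Cache (old->new): [C G]
  6. access C: HIT. Cache (old->new): [C G]
  7. access C: HIT. Cache (old->new): [C G]
  8. access C: HIT. Cache (old->new): [C G]
  9. access C: HIT. Cache (old->new): [C G]
  10. access F: MISS. Cache (old->new): [C G F]
  11. access F: HIT. Cache (old->new): [C G F]
  12. access C: HIT. Cache (old->new): [C G F]
  13. access C: HIT. Cache (old->new): [C G F]
  14. access F: HIT. Cache (old->new): [C G F]
  15. access G: HIT. Cache (old->new): [C G F]
  16. access F: HIT. Cache (old->new): [C G F]
  17. access C: HIT. Cache (old->new): [C G F]
  18. access G: HIT. Cache (old->new): [C G F]
  19. access F: HIT. Cache (old->new): [C G F]
  20. access G: HIT. Cache (old->new): [C G F]
  21. access J: MISS, evict C. Cache (old->new): [G F J]
  22. access G: HIT. Cache (old->new): [G F J]
  23. access J: HIT. Cache (old->new): [G F J]
Total: 19 hits, 4 misses, 1 evictions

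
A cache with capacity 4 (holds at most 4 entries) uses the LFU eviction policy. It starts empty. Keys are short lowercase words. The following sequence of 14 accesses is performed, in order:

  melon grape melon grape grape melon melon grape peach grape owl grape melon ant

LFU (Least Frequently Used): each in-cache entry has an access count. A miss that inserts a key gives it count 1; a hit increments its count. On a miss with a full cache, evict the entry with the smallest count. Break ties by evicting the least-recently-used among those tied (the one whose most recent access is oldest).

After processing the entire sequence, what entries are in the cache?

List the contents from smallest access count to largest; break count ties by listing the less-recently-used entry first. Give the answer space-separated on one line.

LFU simulation (capacity=4):
  1. access melon: MISS. Cache: [melon(c=1)]
  2. access grape: MISS. Cache: [melon(c=1) grape(c=1)]
  3. access melon: HIT, count now 2. Cache: [grape(c=1) melon(c=2)]
  4. access grape: HIT, count now 2. Cache: [melon(c=2) grape(c=2)]
  5. access grape: HIT, count now 3. Cache: [melon(c=2) grape(c=3)]
  6. access melon: HIT, count now 3. Cache: [grape(c=3) melon(c=3)]
  7. access melon: HIT, count now 4. Cache: [grape(c=3) melon(c=4)]
  8. access grape: HIT, count now 4. Cache: [melon(c=4) grape(c=4)]
  9. access peach: MISS. Cache: [peach(c=1) melon(c=4) grape(c=4)]
  10. access grape: HIT, count now 5. Cache: [peach(c=1) melon(c=4) grape(c=5)]
  11. access owl: MISS. Cache: [peach(c=1) owl(c=1) melon(c=4) grape(c=5)]
  12. access grape: HIT, count now 6. Cache: [peach(c=1) owl(c=1) melon(c=4) grape(c=6)]
  13. access melon: HIT, count now 5. Cache: [peach(c=1) owl(c=1) melon(c=5) grape(c=6)]
  14. access ant: MISS, evict peach(c=1). Cache: [owl(c=1) ant(c=1) melon(c=5) grape(c=6)]
Total: 9 hits, 5 misses, 1 evictions

Answer: owl ant melon grape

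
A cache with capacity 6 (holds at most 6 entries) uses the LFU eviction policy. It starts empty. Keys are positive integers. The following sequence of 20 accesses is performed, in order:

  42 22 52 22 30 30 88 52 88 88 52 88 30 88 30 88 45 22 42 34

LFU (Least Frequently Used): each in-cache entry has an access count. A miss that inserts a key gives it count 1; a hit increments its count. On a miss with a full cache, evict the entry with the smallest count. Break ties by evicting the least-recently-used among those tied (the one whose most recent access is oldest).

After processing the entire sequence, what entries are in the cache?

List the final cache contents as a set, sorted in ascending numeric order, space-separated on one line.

Answer: 22 30 34 42 52 88

Derivation:
LFU simulation (capacity=6):
  1. access 42: MISS. Cache: [42(c=1)]
  2. access 22: MISS. Cache: [42(c=1) 22(c=1)]
  3. access 52: MISS. Cache: [42(c=1) 22(c=1) 52(c=1)]
  4. access 22: HIT, count now 2. Cache: [42(c=1) 52(c=1) 22(c=2)]
  5. access 30: MISS. Cache: [42(c=1) 52(c=1) 30(c=1) 22(c=2)]
  6. access 30: HIT, count now 2. Cache: [42(c=1) 52(c=1) 22(c=2) 30(c=2)]
  7. access 88: MISS. Cache: [42(c=1) 52(c=1) 88(c=1) 22(c=2) 30(c=2)]
  8. access 52: HIT, count now 2. Cache: [42(c=1) 88(c=1) 22(c=2) 30(c=2) 52(c=2)]
  9. access 88: HIT, count now 2. Cache: [42(c=1) 22(c=2) 30(c=2) 52(c=2) 88(c=2)]
  10. access 88: HIT, count now 3. Cache: [42(c=1) 22(c=2) 30(c=2) 52(c=2) 88(c=3)]
  11. access 52: HIT, count now 3. Cache: [42(c=1) 22(c=2) 30(c=2) 88(c=3) 52(c=3)]
  12. access 88: HIT, count now 4. Cache: [42(c=1) 22(c=2) 30(c=2) 52(c=3) 88(c=4)]
  13. access 30: HIT, count now 3. Cache: [42(c=1) 22(c=2) 52(c=3) 30(c=3) 88(c=4)]
  14. access 88: HIT, count now 5. Cache: [42(c=1) 22(c=2) 52(c=3) 30(c=3) 88(c=5)]
  15. access 30: HIT, count now 4. Cache: [42(c=1) 22(c=2) 52(c=3) 30(c=4) 88(c=5)]
  16. access 88: HIT, count now 6. Cache: [42(c=1) 22(c=2) 52(c=3) 30(c=4) 88(c=6)]
  17. access 45: MISS. Cache: [42(c=1) 45(c=1) 22(c=2) 52(c=3) 30(c=4) 88(c=6)]
  18. access 22: HIT, count now 3. Cache: [42(c=1) 45(c=1) 52(c=3) 22(c=3) 30(c=4) 88(c=6)]
  19. access 42: HIT, count now 2. Cache: [45(c=1) 42(c=2) 52(c=3) 22(c=3) 30(c=4) 88(c=6)]
  20. access 34: MISS, evict 45(c=1). Cache: [34(c=1) 42(c=2) 52(c=3) 22(c=3) 30(c=4) 88(c=6)]
Total: 13 hits, 7 misses, 1 evictions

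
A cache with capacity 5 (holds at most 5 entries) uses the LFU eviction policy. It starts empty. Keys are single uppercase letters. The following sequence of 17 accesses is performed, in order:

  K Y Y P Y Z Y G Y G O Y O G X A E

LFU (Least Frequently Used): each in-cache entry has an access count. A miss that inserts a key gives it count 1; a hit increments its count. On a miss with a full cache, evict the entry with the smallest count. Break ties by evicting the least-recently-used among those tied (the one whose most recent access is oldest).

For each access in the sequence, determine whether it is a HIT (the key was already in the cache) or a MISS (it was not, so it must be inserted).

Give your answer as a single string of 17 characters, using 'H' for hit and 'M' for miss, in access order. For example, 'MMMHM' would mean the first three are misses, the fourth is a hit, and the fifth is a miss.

Answer: MMHMHMHMHHMHHHMMM

Derivation:
LFU simulation (capacity=5):
  1. access K: MISS. Cache: [K(c=1)]
  2. access Y: MISS. Cache: [K(c=1) Y(c=1)]
  3. access Y: HIT, count now 2. Cache: [K(c=1) Y(c=2)]
  4. access P: MISS. Cache: [K(c=1) P(c=1) Y(c=2)]
  5. access Y: HIT, count now 3. Cache: [K(c=1) P(c=1) Y(c=3)]
  6. access Z: MISS. Cache: [K(c=1) P(c=1) Z(c=1) Y(c=3)]
  7. access Y: HIT, count now 4. Cache: [K(c=1) P(c=1) Z(c=1) Y(c=4)]
  8. access G: MISS. Cache: [K(c=1) P(c=1) Z(c=1) G(c=1) Y(c=4)]
  9. access Y: HIT, count now 5. Cache: [K(c=1) P(c=1) Z(c=1) G(c=1) Y(c=5)]
  10. access G: HIT, count now 2. Cache: [K(c=1) P(c=1) Z(c=1) G(c=2) Y(c=5)]
  11. access O: MISS, evict K(c=1). Cache: [P(c=1) Z(c=1) O(c=1) G(c=2) Y(c=5)]
  12. access Y: HIT, count now 6. Cache: [P(c=1) Z(c=1) O(c=1) G(c=2) Y(c=6)]
  13. access O: HIT, count now 2. Cache: [P(c=1) Z(c=1) G(c=2) O(c=2) Y(c=6)]
  14. access G: HIT, count now 3. Cache: [P(c=1) Z(c=1) O(c=2) G(c=3) Y(c=6)]
  15. access X: MISS, evict P(c=1). Cache: [Z(c=1) X(c=1) O(c=2) G(c=3) Y(c=6)]
  16. access A: MISS, evict Z(c=1). Cache: [X(c=1) A(c=1) O(c=2) G(c=3) Y(c=6)]
  17. access E: MISS, evict X(c=1). Cache: [A(c=1) E(c=1) O(c=2) G(c=3) Y(c=6)]
Total: 8 hits, 9 misses, 4 evictions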